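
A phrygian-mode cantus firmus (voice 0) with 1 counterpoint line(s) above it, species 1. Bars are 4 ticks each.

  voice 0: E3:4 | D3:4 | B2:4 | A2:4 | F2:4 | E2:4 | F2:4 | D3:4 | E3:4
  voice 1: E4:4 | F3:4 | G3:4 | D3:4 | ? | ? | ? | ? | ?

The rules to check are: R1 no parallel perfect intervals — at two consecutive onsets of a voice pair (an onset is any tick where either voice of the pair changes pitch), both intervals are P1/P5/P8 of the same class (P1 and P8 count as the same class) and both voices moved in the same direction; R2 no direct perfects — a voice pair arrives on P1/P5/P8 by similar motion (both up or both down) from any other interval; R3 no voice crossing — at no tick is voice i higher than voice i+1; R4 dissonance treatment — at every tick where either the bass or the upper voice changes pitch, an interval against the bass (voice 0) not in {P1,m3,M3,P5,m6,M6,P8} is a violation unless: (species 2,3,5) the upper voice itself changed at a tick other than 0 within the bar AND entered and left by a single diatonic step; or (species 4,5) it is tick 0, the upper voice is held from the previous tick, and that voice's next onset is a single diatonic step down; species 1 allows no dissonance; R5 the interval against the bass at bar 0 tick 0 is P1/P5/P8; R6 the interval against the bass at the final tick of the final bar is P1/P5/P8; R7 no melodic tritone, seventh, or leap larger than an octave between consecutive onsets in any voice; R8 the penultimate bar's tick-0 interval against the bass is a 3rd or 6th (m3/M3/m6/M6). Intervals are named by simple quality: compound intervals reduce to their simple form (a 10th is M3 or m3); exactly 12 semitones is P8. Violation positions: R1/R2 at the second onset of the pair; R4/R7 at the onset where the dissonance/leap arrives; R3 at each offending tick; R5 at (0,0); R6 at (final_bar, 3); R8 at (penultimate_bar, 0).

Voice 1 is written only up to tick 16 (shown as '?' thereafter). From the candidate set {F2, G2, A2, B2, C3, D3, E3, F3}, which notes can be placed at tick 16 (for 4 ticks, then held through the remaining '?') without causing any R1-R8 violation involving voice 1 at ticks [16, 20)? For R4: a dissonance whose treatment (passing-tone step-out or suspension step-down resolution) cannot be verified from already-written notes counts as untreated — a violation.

F2: violates R2
G2: violates R4
A2: legal
B2: violates R4
C3: violates R2
D3: legal
E3: violates R4
F3: legal

{A2, D3, F3}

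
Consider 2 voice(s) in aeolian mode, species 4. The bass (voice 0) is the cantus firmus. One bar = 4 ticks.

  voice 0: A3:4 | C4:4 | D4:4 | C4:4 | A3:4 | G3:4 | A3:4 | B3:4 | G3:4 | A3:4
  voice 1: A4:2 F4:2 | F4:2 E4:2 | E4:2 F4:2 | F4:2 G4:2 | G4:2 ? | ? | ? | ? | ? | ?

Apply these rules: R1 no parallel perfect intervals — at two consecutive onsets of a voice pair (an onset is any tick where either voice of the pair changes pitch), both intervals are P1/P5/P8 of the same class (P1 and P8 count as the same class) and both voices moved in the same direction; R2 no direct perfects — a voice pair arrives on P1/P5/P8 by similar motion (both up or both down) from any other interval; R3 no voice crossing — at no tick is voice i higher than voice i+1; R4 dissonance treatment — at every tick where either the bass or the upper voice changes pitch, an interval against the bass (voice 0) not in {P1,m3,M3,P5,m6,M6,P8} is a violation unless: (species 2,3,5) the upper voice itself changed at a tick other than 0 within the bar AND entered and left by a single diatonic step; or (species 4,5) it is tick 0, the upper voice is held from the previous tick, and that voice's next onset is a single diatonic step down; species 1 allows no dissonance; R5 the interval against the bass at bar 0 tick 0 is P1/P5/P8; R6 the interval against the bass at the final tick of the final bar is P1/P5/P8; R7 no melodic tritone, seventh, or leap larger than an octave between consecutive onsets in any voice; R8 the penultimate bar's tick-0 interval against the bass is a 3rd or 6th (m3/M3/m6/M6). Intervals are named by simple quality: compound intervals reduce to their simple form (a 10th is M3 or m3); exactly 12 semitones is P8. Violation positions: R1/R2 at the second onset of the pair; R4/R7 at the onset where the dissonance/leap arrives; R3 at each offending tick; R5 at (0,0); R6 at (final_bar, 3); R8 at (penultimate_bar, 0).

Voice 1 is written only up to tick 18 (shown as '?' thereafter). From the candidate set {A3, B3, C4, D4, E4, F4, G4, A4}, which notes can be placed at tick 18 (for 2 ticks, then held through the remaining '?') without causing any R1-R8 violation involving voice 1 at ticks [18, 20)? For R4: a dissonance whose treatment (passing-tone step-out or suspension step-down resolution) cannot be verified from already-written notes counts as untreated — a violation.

{A4, C4, E4, F4, G4}

A3: violates R7
B3: violates R4
C4: legal
D4: violates R4
E4: legal
F4: legal
G4: legal
A4: legal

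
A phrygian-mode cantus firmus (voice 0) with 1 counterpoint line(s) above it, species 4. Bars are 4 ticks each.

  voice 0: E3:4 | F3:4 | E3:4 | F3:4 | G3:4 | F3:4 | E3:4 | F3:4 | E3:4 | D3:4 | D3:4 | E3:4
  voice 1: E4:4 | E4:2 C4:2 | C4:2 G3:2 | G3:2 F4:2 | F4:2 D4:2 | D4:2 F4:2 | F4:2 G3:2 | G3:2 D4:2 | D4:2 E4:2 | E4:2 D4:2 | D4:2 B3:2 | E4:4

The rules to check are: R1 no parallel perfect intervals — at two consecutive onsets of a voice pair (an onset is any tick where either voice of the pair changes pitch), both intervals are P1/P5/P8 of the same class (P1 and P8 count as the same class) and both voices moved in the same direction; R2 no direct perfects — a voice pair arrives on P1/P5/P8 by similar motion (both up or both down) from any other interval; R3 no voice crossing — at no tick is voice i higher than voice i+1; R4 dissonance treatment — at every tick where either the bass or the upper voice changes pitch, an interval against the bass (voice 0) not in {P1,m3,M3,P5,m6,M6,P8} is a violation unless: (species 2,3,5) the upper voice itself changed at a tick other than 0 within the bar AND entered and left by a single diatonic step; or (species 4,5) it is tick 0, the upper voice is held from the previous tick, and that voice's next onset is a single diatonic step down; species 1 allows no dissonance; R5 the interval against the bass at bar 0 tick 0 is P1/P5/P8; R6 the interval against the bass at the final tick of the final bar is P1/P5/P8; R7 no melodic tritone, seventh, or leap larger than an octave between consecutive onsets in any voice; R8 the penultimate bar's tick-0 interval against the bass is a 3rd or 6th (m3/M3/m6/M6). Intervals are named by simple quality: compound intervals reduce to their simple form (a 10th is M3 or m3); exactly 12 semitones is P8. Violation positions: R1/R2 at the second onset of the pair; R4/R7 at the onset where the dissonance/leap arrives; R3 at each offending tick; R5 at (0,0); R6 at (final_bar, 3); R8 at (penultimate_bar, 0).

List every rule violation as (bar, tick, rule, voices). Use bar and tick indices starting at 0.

(1, 0, R4, (0, 1))
(3, 0, R4, (0, 1))
(3, 2, R7, (1,))
(4, 0, R4, (0, 1))
(6, 0, R4, (0, 1))
(6, 2, R7, (1,))
(7, 0, R4, (0, 1))
(8, 0, R4, (0, 1))
(10, 0, R8, (0, 1))
(11, 0, R2, (0, 1))

bar 0: v0=E3 v1=E4 downbeat P8
bar 1: v0=F3 v1=E4 downbeat M7
bar 2: v0=E3 v1=C4 downbeat m6
bar 3: v0=F3 v1=G3 downbeat M2
bar 4: v0=G3 v1=F4 downbeat m7
bar 5: v0=F3 v1=D4 downbeat M6
bar 6: v0=E3 v1=F4 downbeat m2
bar 7: v0=F3 v1=G3 downbeat M2
bar 8: v0=E3 v1=D4 downbeat m7
bar 9: v0=D3 v1=E4 downbeat M2
bar 10: v0=D3 v1=D4 downbeat P8
bar 11: v0=E3 v1=E4 downbeat P8
  -> R4 @ bar 1 tick 0 v(0, 1): F3/E4 M7 untreated
  -> R4 @ bar 3 tick 0 v(0, 1): F3/G3 M2 untreated
  -> R7 @ bar 3 tick 2 v(1,): G3->F4 leap 10st
  -> R4 @ bar 4 tick 0 v(0, 1): G3/F4 m7 untreated
  -> R4 @ bar 6 tick 0 v(0, 1): E3/F4 m2 untreated
  -> R7 @ bar 6 tick 2 v(1,): F4->G3 leap 10st
  -> R4 @ bar 7 tick 0 v(0, 1): F3/G3 M2 untreated
  -> R4 @ bar 8 tick 0 v(0, 1): E3/D4 m7 untreated
  -> R8 @ bar 10 tick 0 v(0, 1): penult P8 not 3rd/6th
  -> R2 @ bar 11 tick 0 v(0, 1): D3/B3 M6 -> E3/E4 P8 similar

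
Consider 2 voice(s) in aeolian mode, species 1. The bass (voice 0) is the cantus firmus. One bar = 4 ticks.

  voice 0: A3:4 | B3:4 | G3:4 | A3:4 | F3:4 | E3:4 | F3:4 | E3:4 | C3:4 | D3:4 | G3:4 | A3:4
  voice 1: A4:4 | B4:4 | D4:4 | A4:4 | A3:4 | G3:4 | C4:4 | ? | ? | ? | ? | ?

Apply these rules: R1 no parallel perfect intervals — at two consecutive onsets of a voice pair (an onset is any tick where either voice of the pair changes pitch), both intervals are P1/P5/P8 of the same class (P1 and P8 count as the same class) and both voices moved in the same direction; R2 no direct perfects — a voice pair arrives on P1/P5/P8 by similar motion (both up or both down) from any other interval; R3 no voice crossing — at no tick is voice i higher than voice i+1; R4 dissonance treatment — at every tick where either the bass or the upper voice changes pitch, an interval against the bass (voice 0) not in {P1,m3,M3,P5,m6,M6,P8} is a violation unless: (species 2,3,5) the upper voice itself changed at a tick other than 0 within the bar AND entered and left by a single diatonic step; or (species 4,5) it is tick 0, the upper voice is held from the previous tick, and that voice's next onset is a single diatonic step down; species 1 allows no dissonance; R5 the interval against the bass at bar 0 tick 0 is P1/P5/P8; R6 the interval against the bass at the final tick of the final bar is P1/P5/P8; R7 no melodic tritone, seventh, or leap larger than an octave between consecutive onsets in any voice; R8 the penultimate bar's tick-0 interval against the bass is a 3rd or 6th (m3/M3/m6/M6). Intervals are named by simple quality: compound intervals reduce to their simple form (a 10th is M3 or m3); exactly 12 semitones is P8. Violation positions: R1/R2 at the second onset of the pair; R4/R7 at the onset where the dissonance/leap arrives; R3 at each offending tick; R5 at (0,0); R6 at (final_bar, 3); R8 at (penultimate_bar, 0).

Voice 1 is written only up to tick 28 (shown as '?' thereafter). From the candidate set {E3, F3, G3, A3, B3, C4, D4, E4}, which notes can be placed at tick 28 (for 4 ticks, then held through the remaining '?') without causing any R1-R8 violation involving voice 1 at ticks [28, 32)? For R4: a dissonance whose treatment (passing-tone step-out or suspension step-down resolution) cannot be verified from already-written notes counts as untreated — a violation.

E3: violates R2
F3: violates R4
G3: legal
A3: violates R4
B3: violates R1
C4: legal
D4: violates R4
E4: legal

{C4, E4, G3}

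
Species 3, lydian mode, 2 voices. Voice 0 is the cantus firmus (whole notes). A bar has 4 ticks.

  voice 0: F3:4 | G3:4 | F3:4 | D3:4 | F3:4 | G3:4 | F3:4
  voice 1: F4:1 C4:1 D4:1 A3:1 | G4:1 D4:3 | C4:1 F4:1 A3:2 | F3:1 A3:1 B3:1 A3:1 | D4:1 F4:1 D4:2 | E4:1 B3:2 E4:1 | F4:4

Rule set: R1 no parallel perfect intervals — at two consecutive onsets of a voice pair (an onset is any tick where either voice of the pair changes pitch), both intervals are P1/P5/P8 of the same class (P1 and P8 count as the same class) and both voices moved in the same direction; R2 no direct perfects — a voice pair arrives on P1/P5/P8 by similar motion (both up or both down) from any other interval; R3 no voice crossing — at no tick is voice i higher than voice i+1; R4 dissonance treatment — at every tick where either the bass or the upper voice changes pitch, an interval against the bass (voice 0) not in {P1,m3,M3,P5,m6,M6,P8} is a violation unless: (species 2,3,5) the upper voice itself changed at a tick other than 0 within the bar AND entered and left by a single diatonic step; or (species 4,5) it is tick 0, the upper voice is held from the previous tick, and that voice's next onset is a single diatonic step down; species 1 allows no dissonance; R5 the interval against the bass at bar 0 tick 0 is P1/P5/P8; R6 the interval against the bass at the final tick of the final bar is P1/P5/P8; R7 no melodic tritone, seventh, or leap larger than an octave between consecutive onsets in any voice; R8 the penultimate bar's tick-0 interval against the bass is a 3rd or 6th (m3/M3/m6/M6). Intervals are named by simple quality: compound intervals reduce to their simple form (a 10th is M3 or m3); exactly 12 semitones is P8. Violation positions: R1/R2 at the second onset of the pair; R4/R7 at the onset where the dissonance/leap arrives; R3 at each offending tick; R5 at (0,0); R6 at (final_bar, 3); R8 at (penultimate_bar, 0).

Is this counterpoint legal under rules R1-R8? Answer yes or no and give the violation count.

No (3 violations)

bar 0: v0=F3 v1=F4 (P8)
bar 1: v0=G3 v1=G4 (P8)
bar 2: v0=F3 v1=C4 (P5)
bar 3: v0=D3 v1=F3 (m3)
bar 4: v0=F3 v1=D4 (M6)
bar 5: v0=G3 v1=E4 (M6)
bar 6: v0=F3 v1=F4 (P8)
  R2 @ bar1.0: F3/A3 M3 -> G3/G4 P8 similar
  R7 @ bar1.0: A3->G4 leap 10st
  R1 @ bar2.0: G3/D4 P5 -> F3/C4 P5 similar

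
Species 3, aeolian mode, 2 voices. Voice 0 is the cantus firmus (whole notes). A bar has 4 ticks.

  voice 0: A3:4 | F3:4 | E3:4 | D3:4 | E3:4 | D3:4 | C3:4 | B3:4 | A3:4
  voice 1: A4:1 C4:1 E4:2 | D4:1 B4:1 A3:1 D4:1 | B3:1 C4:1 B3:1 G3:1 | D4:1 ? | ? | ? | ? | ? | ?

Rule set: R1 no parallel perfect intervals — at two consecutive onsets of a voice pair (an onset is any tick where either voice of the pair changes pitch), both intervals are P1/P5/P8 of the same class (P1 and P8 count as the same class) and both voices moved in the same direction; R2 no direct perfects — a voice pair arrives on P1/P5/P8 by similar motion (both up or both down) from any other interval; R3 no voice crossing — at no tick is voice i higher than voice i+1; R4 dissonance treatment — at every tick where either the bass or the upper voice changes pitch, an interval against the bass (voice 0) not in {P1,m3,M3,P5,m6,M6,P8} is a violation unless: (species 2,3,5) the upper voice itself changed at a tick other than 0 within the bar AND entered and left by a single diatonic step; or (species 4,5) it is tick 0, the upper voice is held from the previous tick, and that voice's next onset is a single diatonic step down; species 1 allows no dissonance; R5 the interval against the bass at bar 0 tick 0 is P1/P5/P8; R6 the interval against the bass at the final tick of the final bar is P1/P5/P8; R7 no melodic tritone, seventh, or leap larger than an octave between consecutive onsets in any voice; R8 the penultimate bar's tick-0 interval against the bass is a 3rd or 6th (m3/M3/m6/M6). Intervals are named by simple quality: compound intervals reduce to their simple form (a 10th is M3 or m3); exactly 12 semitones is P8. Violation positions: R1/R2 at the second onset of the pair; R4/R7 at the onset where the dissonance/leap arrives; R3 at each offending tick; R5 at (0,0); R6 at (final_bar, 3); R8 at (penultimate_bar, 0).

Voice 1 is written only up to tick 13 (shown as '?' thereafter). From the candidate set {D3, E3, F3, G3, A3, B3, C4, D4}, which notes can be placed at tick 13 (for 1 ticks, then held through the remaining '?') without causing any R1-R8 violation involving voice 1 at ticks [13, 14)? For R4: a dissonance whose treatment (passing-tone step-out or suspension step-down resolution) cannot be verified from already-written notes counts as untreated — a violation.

D3: legal
E3: violates R4,R7
F3: legal
G3: violates R4
A3: legal
B3: legal
C4: violates R4
D4: legal

{A3, B3, D3, D4, F3}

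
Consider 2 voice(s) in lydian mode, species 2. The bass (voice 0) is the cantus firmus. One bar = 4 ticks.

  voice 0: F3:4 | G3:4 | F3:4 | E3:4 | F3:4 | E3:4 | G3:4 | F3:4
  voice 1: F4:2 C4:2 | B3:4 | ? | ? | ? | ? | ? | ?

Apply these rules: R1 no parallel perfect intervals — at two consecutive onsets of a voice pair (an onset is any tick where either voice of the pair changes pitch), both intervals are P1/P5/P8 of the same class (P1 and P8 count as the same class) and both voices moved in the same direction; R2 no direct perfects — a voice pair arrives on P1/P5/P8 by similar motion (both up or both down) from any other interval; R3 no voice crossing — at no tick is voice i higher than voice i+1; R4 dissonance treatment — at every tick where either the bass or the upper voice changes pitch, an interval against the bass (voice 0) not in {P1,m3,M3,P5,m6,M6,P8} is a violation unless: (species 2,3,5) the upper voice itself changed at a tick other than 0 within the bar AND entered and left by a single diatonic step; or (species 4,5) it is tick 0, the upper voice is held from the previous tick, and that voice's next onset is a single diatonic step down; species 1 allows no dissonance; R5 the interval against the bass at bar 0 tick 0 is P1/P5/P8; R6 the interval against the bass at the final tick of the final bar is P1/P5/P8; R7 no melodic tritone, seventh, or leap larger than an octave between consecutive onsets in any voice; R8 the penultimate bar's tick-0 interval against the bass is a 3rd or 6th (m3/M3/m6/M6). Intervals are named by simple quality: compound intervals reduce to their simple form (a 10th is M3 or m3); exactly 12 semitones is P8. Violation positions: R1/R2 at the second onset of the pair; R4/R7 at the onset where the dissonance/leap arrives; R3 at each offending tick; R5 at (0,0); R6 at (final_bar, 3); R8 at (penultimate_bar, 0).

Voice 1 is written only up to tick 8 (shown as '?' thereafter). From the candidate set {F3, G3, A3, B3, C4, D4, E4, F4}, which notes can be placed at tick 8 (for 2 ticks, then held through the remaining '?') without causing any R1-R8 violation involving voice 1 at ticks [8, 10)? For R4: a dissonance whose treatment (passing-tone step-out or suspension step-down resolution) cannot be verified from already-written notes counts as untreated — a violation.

{A3, C4, D4}

F3: violates R2,R7
G3: violates R4
A3: legal
B3: violates R4
C4: legal
D4: legal
E4: violates R4
F4: violates R7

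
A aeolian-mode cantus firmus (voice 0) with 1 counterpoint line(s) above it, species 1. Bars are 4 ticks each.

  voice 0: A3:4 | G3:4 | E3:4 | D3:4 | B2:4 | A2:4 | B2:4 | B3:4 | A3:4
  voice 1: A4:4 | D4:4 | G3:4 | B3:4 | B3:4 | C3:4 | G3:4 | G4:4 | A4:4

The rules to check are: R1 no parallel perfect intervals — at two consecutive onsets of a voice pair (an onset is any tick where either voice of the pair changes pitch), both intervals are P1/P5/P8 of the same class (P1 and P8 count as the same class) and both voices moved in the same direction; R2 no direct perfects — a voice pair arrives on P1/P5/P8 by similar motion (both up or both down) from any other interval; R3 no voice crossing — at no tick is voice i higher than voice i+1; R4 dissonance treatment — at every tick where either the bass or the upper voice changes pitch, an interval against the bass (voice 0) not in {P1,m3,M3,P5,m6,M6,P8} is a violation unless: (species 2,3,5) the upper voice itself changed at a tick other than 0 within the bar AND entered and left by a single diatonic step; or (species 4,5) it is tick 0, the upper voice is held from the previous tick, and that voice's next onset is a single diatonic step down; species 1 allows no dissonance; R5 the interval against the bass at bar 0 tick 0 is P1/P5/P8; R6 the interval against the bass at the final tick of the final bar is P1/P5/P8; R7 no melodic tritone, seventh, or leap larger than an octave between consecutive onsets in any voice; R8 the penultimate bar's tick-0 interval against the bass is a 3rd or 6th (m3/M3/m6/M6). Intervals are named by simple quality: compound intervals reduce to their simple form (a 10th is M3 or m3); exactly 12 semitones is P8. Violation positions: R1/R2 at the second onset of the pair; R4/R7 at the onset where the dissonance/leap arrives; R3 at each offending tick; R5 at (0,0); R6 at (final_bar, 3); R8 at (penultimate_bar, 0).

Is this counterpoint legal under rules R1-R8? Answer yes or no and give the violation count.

No (2 violations)

bar 0: v0=A3 v1=A4 (P8)
bar 1: v0=G3 v1=D4 (P5)
bar 2: v0=E3 v1=G3 (m3)
bar 3: v0=D3 v1=B3 (M6)
bar 4: v0=B2 v1=B3 (P8)
bar 5: v0=A2 v1=C3 (m3)
bar 6: v0=B2 v1=G3 (m6)
bar 7: v0=B3 v1=G4 (m6)
bar 8: v0=A3 v1=A4 (P8)
  R2 @ bar1.0: A3/A4 P8 -> G3/D4 P5 similar
  R7 @ bar5.0: B3->C3 leap 11st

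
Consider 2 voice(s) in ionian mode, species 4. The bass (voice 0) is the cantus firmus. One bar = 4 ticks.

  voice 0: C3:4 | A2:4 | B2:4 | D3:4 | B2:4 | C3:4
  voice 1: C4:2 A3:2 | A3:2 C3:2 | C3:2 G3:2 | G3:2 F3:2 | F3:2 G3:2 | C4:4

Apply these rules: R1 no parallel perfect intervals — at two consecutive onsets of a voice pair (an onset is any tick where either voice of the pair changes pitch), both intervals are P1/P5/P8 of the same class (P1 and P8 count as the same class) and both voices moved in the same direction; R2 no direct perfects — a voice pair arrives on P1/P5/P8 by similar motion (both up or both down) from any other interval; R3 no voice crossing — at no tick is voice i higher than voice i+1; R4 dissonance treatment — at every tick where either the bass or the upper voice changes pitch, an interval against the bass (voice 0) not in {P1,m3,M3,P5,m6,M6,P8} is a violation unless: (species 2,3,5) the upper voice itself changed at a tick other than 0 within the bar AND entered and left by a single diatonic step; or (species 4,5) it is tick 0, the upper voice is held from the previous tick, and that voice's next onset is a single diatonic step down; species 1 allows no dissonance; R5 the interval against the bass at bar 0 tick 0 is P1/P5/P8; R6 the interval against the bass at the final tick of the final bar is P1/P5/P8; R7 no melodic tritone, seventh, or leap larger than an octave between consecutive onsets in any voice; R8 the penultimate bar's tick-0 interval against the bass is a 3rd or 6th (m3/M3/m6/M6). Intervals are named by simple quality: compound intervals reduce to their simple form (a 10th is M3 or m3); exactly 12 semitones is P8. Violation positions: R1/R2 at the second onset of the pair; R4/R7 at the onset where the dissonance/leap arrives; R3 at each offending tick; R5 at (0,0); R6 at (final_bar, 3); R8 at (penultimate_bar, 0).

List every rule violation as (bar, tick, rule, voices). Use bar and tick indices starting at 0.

(2, 0, R4, (0, 1))
(4, 0, R4, (0, 1))
(4, 0, R8, (0, 1))
(5, 0, R2, (0, 1))

bar 0: v0=C3 v1=C4 downbeat P8
bar 1: v0=A2 v1=A3 downbeat P8
bar 2: v0=B2 v1=C3 downbeat m2
bar 3: v0=D3 v1=G3 downbeat P4
bar 4: v0=B2 v1=F3 downbeat TT
bar 5: v0=C3 v1=C4 downbeat P8
  -> R4 @ bar 2 tick 0 v(0, 1): B2/C3 m2 untreated
  -> R4 @ bar 4 tick 0 v(0, 1): B2/F3 TT untreated
  -> R8 @ bar 4 tick 0 v(0, 1): penult TT not 3rd/6th
  -> R2 @ bar 5 tick 0 v(0, 1): B2/G3 m6 -> C3/C4 P8 similar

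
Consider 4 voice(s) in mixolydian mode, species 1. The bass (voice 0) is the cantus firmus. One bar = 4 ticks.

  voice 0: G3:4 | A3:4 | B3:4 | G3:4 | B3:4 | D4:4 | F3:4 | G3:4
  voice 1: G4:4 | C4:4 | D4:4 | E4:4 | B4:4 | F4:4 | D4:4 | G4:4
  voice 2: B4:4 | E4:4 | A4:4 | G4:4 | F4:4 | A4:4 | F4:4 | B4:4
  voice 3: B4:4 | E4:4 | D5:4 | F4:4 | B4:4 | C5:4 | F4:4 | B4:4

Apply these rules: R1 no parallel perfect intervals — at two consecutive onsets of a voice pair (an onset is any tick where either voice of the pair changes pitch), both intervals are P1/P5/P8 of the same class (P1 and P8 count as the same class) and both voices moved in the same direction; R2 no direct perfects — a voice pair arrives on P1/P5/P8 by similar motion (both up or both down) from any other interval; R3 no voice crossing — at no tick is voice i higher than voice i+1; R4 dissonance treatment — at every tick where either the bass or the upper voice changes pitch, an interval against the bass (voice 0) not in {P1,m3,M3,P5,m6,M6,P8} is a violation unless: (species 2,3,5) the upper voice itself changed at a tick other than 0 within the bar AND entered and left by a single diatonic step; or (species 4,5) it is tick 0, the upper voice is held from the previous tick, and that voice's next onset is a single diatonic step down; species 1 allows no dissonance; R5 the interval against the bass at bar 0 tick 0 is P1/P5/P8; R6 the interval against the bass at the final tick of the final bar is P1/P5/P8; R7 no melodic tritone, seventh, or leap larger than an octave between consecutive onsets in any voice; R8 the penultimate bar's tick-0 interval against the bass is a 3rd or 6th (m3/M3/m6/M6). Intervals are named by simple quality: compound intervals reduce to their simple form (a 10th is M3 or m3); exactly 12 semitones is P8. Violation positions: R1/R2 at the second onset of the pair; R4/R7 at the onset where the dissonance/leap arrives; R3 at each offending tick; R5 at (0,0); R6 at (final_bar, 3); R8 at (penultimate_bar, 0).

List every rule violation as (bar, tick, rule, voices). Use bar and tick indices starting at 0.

(0, 0, R5, (0, 2))
(0, 0, R5, (0, 3))
(1, 0, R1, (2, 3))
(2, 0, R2, (1, 2))
(2, 0, R2, (1, 3))
(2, 0, R4, (0, 2))
(2, 0, R7, (3,))
(3, 0, R2, (0, 2))
(3, 0, R3, (2, 3))
(3, 0, R4, (0, 3))
(3, 1, R3, (2, 3))
(3, 2, R3, (2, 3))
(3, 3, R3, (2, 3))
(4, 0, R2, (0, 1))
(4, 0, R2, (0, 3))
(4, 0, R2, (1, 3))
(4, 0, R3, (1, 2))
(4, 0, R4, (0, 2))
(4, 0, R7, (3,))
(4, 1, R3, (1, 2))
(4, 2, R3, (1, 2))
(4, 3, R3, (1, 2))
(5, 0, R2, (0, 2))
(5, 0, R4, (0, 3))
(5, 0, R7, (1,))
(6, 0, R2, (0, 2))
(6, 0, R2, (0, 3))
(6, 0, R2, (2, 3))
(6, 0, R8, (0, 2))
(6, 0, R8, (0, 3))
(7, 0, R1, (2, 3))
(7, 0, R2, (0, 1))
(7, 0, R7, (2,))
(7, 0, R7, (3,))
(7, 3, R6, (0, 2))
(7, 3, R6, (0, 3))

bar 0: v0=G3 v1=G4 v2=B4 v3=B4 downbeat M3
bar 1: v0=A3 v1=C4 v2=E4 v3=E4 downbeat P5
bar 2: v0=B3 v1=D4 v2=A4 v3=D5 downbeat m3
bar 3: v0=G3 v1=E4 v2=G4 v3=F4 downbeat m7
bar 4: v0=B3 v1=B4 v2=F4 v3=B4 downbeat P8
bar 5: v0=D4 v1=F4 v2=A4 v3=C5 downbeat m7
bar 6: v0=F3 v1=D4 v2=F4 v3=F4 downbeat P8
bar 7: v0=G3 v1=G4 v2=B4 v3=B4 downbeat M3
  -> R5 @ bar 0 tick 0 v(0, 2): opens on M3
  -> R5 @ bar 0 tick 0 v(0, 3): opens on M3
  -> R1 @ bar 1 tick 0 v(2, 3): B4/B4 P1 -> E4/E4 P1 similar
  -> R2 @ bar 2 tick 0 v(1, 2): C4/E4 M3 -> D4/A4 P5 similar
  -> R2 @ bar 2 tick 0 v(1, 3): C4/E4 M3 -> D4/D5 P8 similar
  -> R4 @ bar 2 tick 0 v(0, 2): B3/A4 m7 untreated
  -> R7 @ bar 2 tick 0 v(3,): E4->D5 leap 10st
  -> R2 @ bar 3 tick 0 v(0, 2): B3/A4 m7 -> G3/G4 P8 similar
  -> R3 @ bar 3 tick 0 v(2, 3): G4 above F4
  -> R4 @ bar 3 tick 0 v(0, 3): G3/F4 m7 untreated
  -> R3 @ bar 3 tick 1 v(2, 3): G4 above F4
  -> R3 @ bar 3 tick 2 v(2, 3): G4 above F4
  -> R3 @ bar 3 tick 3 v(2, 3): G4 above F4
  -> R2 @ bar 4 tick 0 v(0, 1): G3/E4 M6 -> B3/B4 P8 similar
  -> R2 @ bar 4 tick 0 v(0, 3): G3/F4 m7 -> B3/B4 P8 similar
  -> R2 @ bar 4 tick 0 v(1, 3): E4/F4 m2 -> B4/B4 P1 similar
  -> R3 @ bar 4 tick 0 v(1, 2): B4 above F4
  -> R4 @ bar 4 tick 0 v(0, 2): B3/F4 TT untreated
  -> R7 @ bar 4 tick 0 v(3,): F4->B4 leap 6st
  -> R3 @ bar 4 tick 1 v(1, 2): B4 above F4
  -> R3 @ bar 4 tick 2 v(1, 2): B4 above F4
  -> R3 @ bar 4 tick 3 v(1, 2): B4 above F4
  -> R2 @ bar 5 tick 0 v(0, 2): B3/F4 TT -> D4/A4 P5 similar
  -> R4 @ bar 5 tick 0 v(0, 3): D4/C5 m7 untreated
  -> R7 @ bar 5 tick 0 v(1,): B4->F4 leap 6st
  -> R2 @ bar 6 tick 0 v(0, 2): D4/A4 P5 -> F3/F4 P8 similar
  -> R2 @ bar 6 tick 0 v(0, 3): D4/C5 m7 -> F3/F4 P8 similar
  -> R2 @ bar 6 tick 0 v(2, 3): A4/C5 m3 -> F4/F4 P1 similar
  -> R8 @ bar 6 tick 0 v(0, 2): penult P8 not 3rd/6th
  -> R8 @ bar 6 tick 0 v(0, 3): penult P8 not 3rd/6th
  -> R1 @ bar 7 tick 0 v(2, 3): F4/F4 P1 -> B4/B4 P1 similar
  -> R2 @ bar 7 tick 0 v(0, 1): F3/D4 M6 -> G3/G4 P8 similar
  -> R7 @ bar 7 tick 0 v(2,): F4->B4 leap 6st
  -> R7 @ bar 7 tick 0 v(3,): F4->B4 leap 6st
  -> R6 @ bar 7 tick 3 v(0, 2): closes on M3
  -> R6 @ bar 7 tick 3 v(0, 3): closes on M3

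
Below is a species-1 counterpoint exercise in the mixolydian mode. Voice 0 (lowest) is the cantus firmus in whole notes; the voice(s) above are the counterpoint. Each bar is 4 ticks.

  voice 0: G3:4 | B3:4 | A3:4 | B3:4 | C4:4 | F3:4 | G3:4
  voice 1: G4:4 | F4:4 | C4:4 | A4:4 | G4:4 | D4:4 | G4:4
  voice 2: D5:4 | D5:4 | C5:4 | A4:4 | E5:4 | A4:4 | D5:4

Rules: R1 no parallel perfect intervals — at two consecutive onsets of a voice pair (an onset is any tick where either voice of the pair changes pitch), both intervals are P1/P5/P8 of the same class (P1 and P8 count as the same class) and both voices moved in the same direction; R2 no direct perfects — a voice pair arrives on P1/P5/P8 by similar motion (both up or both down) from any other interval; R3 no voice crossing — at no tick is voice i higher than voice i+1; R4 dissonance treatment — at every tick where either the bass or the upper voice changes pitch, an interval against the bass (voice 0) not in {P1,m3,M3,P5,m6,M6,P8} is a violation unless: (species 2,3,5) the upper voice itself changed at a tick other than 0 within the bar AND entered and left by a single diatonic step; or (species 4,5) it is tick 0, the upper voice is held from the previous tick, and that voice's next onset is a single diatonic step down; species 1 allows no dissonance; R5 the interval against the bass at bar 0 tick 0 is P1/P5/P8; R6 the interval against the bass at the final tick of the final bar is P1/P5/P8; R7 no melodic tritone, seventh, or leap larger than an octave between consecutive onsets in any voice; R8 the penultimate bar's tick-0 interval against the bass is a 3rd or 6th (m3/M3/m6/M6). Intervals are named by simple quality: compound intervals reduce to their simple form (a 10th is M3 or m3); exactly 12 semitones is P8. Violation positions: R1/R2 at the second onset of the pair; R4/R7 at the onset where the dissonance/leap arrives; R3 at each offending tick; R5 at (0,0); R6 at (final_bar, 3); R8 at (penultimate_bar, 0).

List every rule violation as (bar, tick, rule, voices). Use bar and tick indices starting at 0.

(1, 0, R4, (0, 1))
(2, 0, R2, (1, 2))
(3, 0, R4, (0, 1))
(3, 0, R4, (0, 2))
(5, 0, R2, (1, 2))
(6, 0, R1, (1, 2))
(6, 0, R2, (0, 1))
(6, 0, R2, (0, 2))

bar 0: v0=G3 v1=G4 v2=D5 downbeat P5
bar 1: v0=B3 v1=F4 v2=D5 downbeat m3
bar 2: v0=A3 v1=C4 v2=C5 downbeat m3
bar 3: v0=B3 v1=A4 v2=A4 downbeat m7
bar 4: v0=C4 v1=G4 v2=E5 downbeat M3
bar 5: v0=F3 v1=D4 v2=A4 downbeat M3
bar 6: v0=G3 v1=G4 v2=D5 downbeat P5
  -> R4 @ bar 1 tick 0 v(0, 1): B3/F4 TT untreated
  -> R2 @ bar 2 tick 0 v(1, 2): F4/D5 M6 -> C4/C5 P8 similar
  -> R4 @ bar 3 tick 0 v(0, 1): B3/A4 m7 untreated
  -> R4 @ bar 3 tick 0 v(0, 2): B3/A4 m7 untreated
  -> R2 @ bar 5 tick 0 v(1, 2): G4/E5 M6 -> D4/A4 P5 similar
  -> R1 @ bar 6 tick 0 v(1, 2): D4/A4 P5 -> G4/D5 P5 similar
  -> R2 @ bar 6 tick 0 v(0, 1): F3/D4 M6 -> G3/G4 P8 similar
  -> R2 @ bar 6 tick 0 v(0, 2): F3/A4 M3 -> G3/D5 P5 similar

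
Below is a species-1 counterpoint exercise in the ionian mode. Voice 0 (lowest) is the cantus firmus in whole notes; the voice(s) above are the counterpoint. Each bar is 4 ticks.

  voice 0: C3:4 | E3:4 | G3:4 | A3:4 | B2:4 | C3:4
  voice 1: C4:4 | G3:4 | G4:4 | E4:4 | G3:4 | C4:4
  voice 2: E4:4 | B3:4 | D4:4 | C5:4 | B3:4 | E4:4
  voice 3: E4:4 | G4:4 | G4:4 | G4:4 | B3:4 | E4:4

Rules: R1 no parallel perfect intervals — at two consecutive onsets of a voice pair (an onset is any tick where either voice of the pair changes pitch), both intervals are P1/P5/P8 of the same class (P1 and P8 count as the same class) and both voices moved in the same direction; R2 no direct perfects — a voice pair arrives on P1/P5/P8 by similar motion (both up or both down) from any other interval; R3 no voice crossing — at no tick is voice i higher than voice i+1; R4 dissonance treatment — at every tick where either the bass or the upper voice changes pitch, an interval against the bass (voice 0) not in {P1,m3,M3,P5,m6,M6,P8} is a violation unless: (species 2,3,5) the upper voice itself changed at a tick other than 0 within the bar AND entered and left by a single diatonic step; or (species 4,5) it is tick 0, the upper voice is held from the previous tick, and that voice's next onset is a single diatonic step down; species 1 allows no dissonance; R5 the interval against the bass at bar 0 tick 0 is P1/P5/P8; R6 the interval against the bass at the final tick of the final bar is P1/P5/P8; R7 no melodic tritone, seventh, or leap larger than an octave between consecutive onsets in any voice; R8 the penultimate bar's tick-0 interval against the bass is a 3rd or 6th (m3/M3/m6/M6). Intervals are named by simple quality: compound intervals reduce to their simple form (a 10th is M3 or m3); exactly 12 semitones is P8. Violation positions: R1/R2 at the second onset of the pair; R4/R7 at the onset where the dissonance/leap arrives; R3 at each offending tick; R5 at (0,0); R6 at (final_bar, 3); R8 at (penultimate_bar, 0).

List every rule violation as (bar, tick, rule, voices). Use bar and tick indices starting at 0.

bar 0: v0=C3 v1=C4 v2=E4 v3=E4 downbeat M3
bar 1: v0=E3 v1=G3 v2=B3 v3=G4 downbeat m3
bar 2: v0=G3 v1=G4 v2=D4 v3=G4 downbeat P8
bar 3: v0=A3 v1=E4 v2=C5 v3=G4 downbeat m7
bar 4: v0=B2 v1=G3 v2=B3 v3=B3 downbeat P8
bar 5: v0=C3 v1=C4 v2=E4 v3=E4 downbeat M3
  -> R5 @ bar 0 tick 0 v(0, 2): opens on M3
  -> R5 @ bar 0 tick 0 v(0, 3): opens on M3
  -> R1 @ bar 2 tick 0 v(0, 2): E3/B3 P5 -> G3/D4 P5 similar
  -> R2 @ bar 2 tick 0 v(0, 1): E3/G3 m3 -> G3/G4 P8 similar
  -> R3 @ bar 2 tick 0 v(1, 2): G4 above D4
  -> R3 @ bar 2 tick 1 v(1, 2): G4 above D4
  -> R3 @ bar 2 tick 2 v(1, 2): G4 above D4
  -> R3 @ bar 2 tick 3 v(1, 2): G4 above D4
  -> R3 @ bar 3 tick 0 v(2, 3): C5 above G4
  -> R4 @ bar 3 tick 0 v(0, 3): A3/G4 m7 untreated
  -> R7 @ bar 3 tick 0 v(2,): D4->C5 leap 10st
  -> R3 @ bar 3 tick 1 v(2, 3): C5 above G4
  -> R3 @ bar 3 tick 2 v(2, 3): C5 above G4
  -> R3 @ bar 3 tick 3 v(2, 3): C5 above G4
  -> R2 @ bar 4 tick 0 v(0, 2): A3/C5 m3 -> B2/B3 P8 similar
  -> R2 @ bar 4 tick 0 v(0, 3): A3/G4 m7 -> B2/B3 P8 similar
  -> R2 @ bar 4 tick 0 v(2, 3): C5/G4 P4 -> B3/B3 P1 similar
  -> R7 @ bar 4 tick 0 v(0,): A3->B2 leap 10st
  -> R7 @ bar 4 tick 0 v(2,): C5->B3 leap 13st
  -> R8 @ bar 4 tick 0 v(0, 2): penult P8 not 3rd/6th
  -> R8 @ bar 4 tick 0 v(0, 3): penult P8 not 3rd/6th
  -> R1 @ bar 5 tick 0 v(2, 3): B3/B3 P1 -> E4/E4 P1 similar
  -> R2 @ bar 5 tick 0 v(0, 1): B2/G3 m6 -> C3/C4 P8 similar
  -> R6 @ bar 5 tick 3 v(0, 2): closes on M3
  -> R6 @ bar 5 tick 3 v(0, 3): closes on M3

(0, 0, R5, (0, 2))
(0, 0, R5, (0, 3))
(2, 0, R1, (0, 2))
(2, 0, R2, (0, 1))
(2, 0, R3, (1, 2))
(2, 1, R3, (1, 2))
(2, 2, R3, (1, 2))
(2, 3, R3, (1, 2))
(3, 0, R3, (2, 3))
(3, 0, R4, (0, 3))
(3, 0, R7, (2,))
(3, 1, R3, (2, 3))
(3, 2, R3, (2, 3))
(3, 3, R3, (2, 3))
(4, 0, R2, (0, 2))
(4, 0, R2, (0, 3))
(4, 0, R2, (2, 3))
(4, 0, R7, (0,))
(4, 0, R7, (2,))
(4, 0, R8, (0, 2))
(4, 0, R8, (0, 3))
(5, 0, R1, (2, 3))
(5, 0, R2, (0, 1))
(5, 3, R6, (0, 2))
(5, 3, R6, (0, 3))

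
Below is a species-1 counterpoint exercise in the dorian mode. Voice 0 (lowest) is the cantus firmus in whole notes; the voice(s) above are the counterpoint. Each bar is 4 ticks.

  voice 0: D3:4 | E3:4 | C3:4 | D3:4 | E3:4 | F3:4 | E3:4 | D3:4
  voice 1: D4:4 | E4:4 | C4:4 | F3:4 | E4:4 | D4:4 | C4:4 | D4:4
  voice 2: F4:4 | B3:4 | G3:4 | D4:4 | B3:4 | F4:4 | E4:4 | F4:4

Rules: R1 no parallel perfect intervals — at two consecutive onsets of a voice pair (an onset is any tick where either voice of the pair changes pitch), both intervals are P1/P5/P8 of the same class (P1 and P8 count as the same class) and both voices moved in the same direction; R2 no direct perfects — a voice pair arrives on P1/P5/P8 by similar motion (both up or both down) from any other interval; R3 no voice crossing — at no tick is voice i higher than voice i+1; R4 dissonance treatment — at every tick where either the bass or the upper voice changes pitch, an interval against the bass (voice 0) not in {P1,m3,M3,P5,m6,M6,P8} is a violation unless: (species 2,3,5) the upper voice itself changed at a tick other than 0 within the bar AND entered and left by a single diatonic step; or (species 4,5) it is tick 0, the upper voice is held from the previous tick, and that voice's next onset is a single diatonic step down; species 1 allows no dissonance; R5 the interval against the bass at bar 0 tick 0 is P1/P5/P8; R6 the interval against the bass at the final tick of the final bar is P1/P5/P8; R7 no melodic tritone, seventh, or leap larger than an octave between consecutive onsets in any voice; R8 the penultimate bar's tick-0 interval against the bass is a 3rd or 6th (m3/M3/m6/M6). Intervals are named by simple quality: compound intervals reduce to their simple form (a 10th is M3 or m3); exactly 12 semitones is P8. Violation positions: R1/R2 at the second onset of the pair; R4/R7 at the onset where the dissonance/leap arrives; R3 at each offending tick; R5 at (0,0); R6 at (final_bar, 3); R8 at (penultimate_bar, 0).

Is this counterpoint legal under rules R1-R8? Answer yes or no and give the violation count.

No (25 violations)

bar 0: v0=D3 v1=D4 v2=F4 (m3)
bar 1: v0=E3 v1=E4 v2=B3 (P5)
bar 2: v0=C3 v1=C4 v2=G3 (P5)
bar 3: v0=D3 v1=F3 v2=D4 (P8)
bar 4: v0=E3 v1=E4 v2=B3 (P5)
bar 5: v0=F3 v1=D4 v2=F4 (P8)
bar 6: v0=E3 v1=C4 v2=E4 (P8)
bar 7: v0=D3 v1=D4 v2=F4 (m3)
  R5 @ bar0.0: opens on m3
  R1 @ bar1.0: D3/D4 P8 -> E3/E4 P8 similar
  R3 @ bar1.0: E4 above B3
  R7 @ bar1.0: F4->B3 leap 6st
  R3 @ bar1.1: E4 above B3
  R3 @ bar1.2: E4 above B3
  R3 @ bar1.3: E4 above B3
  R1 @ bar2.0: E3/E4 P8 -> C3/C4 P8 similar
  R1 @ bar2.0: E3/B3 P5 -> C3/G3 P5 similar
  R3 @ bar2.0: C4 above G3
  R3 @ bar2.1: C4 above G3
  R3 @ bar2.2: C4 above G3
  R3 @ bar2.3: C4 above G3
  R2 @ bar3.0: C3/G3 P5 -> D3/D4 P8 similar
  R2 @ bar4.0: D3/F3 m3 -> E3/E4 P8 similar
  R3 @ bar4.0: E4 above B3
  R7 @ bar4.0: F3->E4 leap 11st
  R3 @ bar4.1: E4 above B3
  R3 @ bar4.2: E4 above B3
  R3 @ bar4.3: E4 above B3
  R2 @ bar5.0: E3/B3 P5 -> F3/F4 P8 similar
  R7 @ bar5.0: B3->F4 leap 6st
  R1 @ bar6.0: F3/F4 P8 -> E3/E4 P8 similar
  R8 @ bar6.0: penult P8 not 3rd/6th
  R6 @ bar7.3: closes on m3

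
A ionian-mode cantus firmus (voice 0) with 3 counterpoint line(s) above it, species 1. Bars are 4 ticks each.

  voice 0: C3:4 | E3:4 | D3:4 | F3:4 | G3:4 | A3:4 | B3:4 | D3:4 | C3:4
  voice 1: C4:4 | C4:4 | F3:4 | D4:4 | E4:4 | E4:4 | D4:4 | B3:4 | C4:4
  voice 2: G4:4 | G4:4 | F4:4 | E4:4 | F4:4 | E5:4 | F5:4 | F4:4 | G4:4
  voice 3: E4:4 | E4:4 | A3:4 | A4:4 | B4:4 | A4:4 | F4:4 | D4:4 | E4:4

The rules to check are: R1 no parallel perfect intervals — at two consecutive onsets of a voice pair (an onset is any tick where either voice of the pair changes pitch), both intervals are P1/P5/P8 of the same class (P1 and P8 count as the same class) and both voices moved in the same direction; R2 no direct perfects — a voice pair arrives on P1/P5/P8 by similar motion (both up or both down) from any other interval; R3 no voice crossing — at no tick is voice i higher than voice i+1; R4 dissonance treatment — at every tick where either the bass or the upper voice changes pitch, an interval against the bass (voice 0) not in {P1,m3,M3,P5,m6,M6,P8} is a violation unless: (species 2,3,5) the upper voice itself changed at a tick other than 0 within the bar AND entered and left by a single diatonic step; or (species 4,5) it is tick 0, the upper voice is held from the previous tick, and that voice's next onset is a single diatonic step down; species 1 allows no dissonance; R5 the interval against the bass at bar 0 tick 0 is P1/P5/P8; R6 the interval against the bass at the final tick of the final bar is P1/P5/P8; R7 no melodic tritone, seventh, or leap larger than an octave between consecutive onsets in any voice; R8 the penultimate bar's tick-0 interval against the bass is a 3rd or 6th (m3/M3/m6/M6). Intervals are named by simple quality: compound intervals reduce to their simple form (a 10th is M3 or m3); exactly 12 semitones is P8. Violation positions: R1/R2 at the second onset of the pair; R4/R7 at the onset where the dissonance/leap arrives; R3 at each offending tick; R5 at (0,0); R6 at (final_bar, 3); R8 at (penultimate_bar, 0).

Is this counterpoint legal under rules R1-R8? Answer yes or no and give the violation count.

No (43 violations)

bar 0: v0=C3 v1=C4 v2=G4 v3=E4 (M3)
bar 1: v0=E3 v1=C4 v2=G4 v3=E4 (P8)
bar 2: v0=D3 v1=F3 v2=F4 v3=A3 (P5)
bar 3: v0=F3 v1=D4 v2=E4 v3=A4 (M3)
bar 4: v0=G3 v1=E4 v2=F4 v3=B4 (M3)
bar 5: v0=A3 v1=E4 v2=E5 v3=A4 (P8)
bar 6: v0=B3 v1=D4 v2=F5 v3=F4 (TT)
bar 7: v0=D3 v1=B3 v2=F4 v3=D4 (P8)
bar 8: v0=C3 v1=C4 v2=G4 v3=E4 (M3)
  R3 @ bar0.0: G4 above E4
  R5 @ bar0.0: opens on M3
  R3 @ bar0.1: G4 above E4
  R3 @ bar0.2: G4 above E4
  R3 @ bar0.3: G4 above E4
  R3 @ bar1.0: G4 above E4
  R3 @ bar1.1: G4 above E4
  R3 @ bar1.2: G4 above E4
  R3 @ bar1.3: G4 above E4
  R2 @ bar2.0: E3/E4 P8 -> D3/A3 P5 similar
  R2 @ bar2.0: C4/G4 P5 -> F3/F4 P8 similar
  R3 @ bar2.0: F4 above A3
  R3 @ bar2.1: F4 above A3
  R3 @ bar2.2: F4 above A3
  R3 @ bar2.3: F4 above A3
  R2 @ bar3.0: F3/A3 M3 -> D4/A4 P5 similar
  R4 @ bar3.0: F3/E4 M7 untreated
  R1 @ bar4.0: D4/A4 P5 -> E4/B4 P5 similar
  R4 @ bar4.0: G3/F4 m7 untreated
  R2 @ bar5.0: G3/F4 m7 -> A3/E5 P5 similar
  R3 @ bar5.0: E5 above A4
  R7 @ bar5.0: F4->E5 leap 11st
  R3 @ bar5.1: E5 above A4
  R3 @ bar5.2: E5 above A4
  R3 @ bar5.3: E5 above A4
  R3 @ bar6.0: F5 above F4
  R4 @ bar6.0: B3/F5 TT untreated
  R4 @ bar6.0: B3/F4 TT untreated
  R3 @ bar6.1: F5 above F4
  R3 @ bar6.2: F5 above F4
  R3 @ bar6.3: F5 above F4
  R2 @ bar7.0: B3/F4 TT -> D3/D4 P8 similar
  R3 @ bar7.0: F4 above D4
  R8 @ bar7.0: penult P8 not 3rd/6th
  R3 @ bar7.1: F4 above D4
  R3 @ bar7.2: F4 above D4
  R3 @ bar7.3: F4 above D4
  R2 @ bar8.0: B3/F4 TT -> C4/G4 P5 similar
  R3 @ bar8.0: G4 above E4
  R3 @ bar8.1: G4 above E4
  R3 @ bar8.2: G4 above E4
  R3 @ bar8.3: G4 above E4
  R6 @ bar8.3: closes on M3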